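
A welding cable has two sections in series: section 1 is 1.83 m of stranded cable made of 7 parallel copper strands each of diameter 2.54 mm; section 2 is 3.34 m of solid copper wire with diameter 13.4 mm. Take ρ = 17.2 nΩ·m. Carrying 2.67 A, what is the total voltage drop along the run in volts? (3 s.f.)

0.00346 V

ρ = 17.2 nΩ·m = 1.72×10^-8 Ω·m
Section 1: A_strand = π(1.2700e-03)² = 5.067e-06 m²; R₁ = ρL/(N·A_s) = (1.72×10^-8)(1.83)/(7×5.067e-06) = 8.874×10^-4 Ω
Section 2: A = π(d/2)² = π(6.7000e-03 m)² = 1.410e-04 m²
R₂ = (1.72×10^-8)(3.34)/(1.410e-04) = 4.074×10^-4 Ω
R = R₁ + R₂ = 0.001295 Ω
V = IR = 2.67 × 0.001295 = 0.00346 V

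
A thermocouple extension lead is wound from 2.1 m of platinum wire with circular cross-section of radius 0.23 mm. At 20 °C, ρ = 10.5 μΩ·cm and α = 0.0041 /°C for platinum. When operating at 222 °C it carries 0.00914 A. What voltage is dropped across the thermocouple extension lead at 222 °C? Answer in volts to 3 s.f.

ρ = 10.5 μΩ·cm = 1.05×10^-7 Ω·m
A = πr² = π(2.3000e-04 m)² = 1.662e-07 m²
R₍20₎ = ρL/A = (1.05×10^-7)(2.1)/(1.662e-07) = 1.327 Ω
R₍222₎ = R₍20₎(1 + αΔT) = 1.327 × (1 + 0.0041×202) = 2.426 Ω
V = IR = 0.00914 × 2.426 = 0.0222 V

0.0222 V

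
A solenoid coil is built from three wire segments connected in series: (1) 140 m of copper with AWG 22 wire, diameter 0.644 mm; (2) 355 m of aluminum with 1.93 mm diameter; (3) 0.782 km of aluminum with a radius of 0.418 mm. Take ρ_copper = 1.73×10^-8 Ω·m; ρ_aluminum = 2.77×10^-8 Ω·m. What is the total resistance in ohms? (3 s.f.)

50.3 Ω

Seg 1: A = π(0.644/2 mm)² = π(3.2200e-04 m)² = 3.257e-07 m²
R_1 = (1.73×10^-8)(140)/(3.257e-07) = 7.436 Ω
Seg 2: A = π(d/2)² = π(9.6500e-04 m)² = 2.926e-06 m²
R_2 = (2.77×10^-8)(355)/(2.926e-06) = 3.361 Ω
Seg 3: A = πr² = π(4.1800e-04 m)² = 5.489e-07 m²
R_3 = (2.77×10^-8)(782)/(5.489e-07) = 39.46 Ω
R_total = R_1 + R_2 + R_3 = 50.3 Ω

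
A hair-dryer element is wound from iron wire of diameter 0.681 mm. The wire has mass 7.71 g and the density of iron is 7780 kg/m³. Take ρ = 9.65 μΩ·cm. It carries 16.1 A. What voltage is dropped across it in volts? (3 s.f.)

11.6 V

ρ = 9.65 μΩ·cm = 9.65×10^-8 Ω·m
A = π(d/2)² = π(3.4050e-04 m)² = 3.6424e-07 m²
L = m/(density·A) = 0.00771/(7780×3.6424e-07) = 2.721 m
R = ρL/A = (9.65×10^-8)(2.721)/(3.6424e-07) = 0.7208 Ω
V = IR = 16.1 × 0.7208 = 11.6 V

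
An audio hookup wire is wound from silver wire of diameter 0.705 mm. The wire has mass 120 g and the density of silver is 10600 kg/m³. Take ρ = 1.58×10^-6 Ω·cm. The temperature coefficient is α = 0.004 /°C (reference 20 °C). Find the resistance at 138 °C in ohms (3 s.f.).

ρ = 1.58×10^-6 Ω·cm = 1.58×10^-8 Ω·m
A = π(d/2)² = π(3.5250e-04 m)² = 3.9036e-07 m²
L = m/(density·A) = 0.12/(10600×3.9036e-07) = 29 m
R = ρL/A = (1.58×10^-8)(29)/(3.9036e-07) = 1.174 Ω
R(138 °C) = 1.174 × (1 + 0.004×118) = 1.73 Ω

1.73 Ω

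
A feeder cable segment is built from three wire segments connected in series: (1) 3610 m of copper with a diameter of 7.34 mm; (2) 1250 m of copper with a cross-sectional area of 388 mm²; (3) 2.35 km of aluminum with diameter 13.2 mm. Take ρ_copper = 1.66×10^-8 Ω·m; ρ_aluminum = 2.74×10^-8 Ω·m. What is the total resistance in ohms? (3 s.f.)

Seg 1: A = π(d/2)² = π(3.6700e-03 m)² = 4.231e-05 m²
R_1 = (1.66×10^-8)(3610)/(4.231e-05) = 1.416 Ω
Seg 2: A = 388 mm² = 3.880e-04 m²
R_2 = (1.66×10^-8)(1250)/(3.880e-04) = 0.05348 Ω
Seg 3: A = π(d/2)² = π(6.6000e-03 m)² = 1.368e-04 m²
R_3 = (2.74×10^-8)(2350)/(1.368e-04) = 0.4705 Ω
R_total = R_1 + R_2 + R_3 = 1.94 Ω

1.94 Ω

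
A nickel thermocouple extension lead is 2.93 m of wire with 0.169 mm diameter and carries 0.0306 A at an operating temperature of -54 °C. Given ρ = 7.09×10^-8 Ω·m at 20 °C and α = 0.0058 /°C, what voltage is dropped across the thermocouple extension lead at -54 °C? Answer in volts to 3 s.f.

A = π(d/2)² = π(8.4500e-05 m)² = 2.243e-08 m²
R₍20₎ = ρL/A = (7.09×10^-8)(2.93)/(2.243e-08) = 9.261 Ω
R₍-54₎ = R₍20₎(1 + αΔT) = 9.261 × (1 + 0.0058×-74) = 5.286 Ω
V = IR = 0.0306 × 5.286 = 0.162 V

0.162 V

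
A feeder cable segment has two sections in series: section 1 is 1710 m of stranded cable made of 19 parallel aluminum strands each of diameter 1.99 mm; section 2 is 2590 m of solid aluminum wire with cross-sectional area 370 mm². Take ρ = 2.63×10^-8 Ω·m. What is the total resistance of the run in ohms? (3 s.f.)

Section 1: A_strand = π(9.9500e-04)² = 3.110e-06 m²; R₁ = ρL/(N·A_s) = (2.63×10^-8)(1710)/(19×3.110e-06) = 0.761 Ω
Section 2: A = 370 mm² = 3.700e-04 m²
R₂ = (2.63×10^-8)(2590)/(3.700e-04) = 0.1841 Ω
R = R₁ + R₂ = 0.945 Ω

0.945 Ω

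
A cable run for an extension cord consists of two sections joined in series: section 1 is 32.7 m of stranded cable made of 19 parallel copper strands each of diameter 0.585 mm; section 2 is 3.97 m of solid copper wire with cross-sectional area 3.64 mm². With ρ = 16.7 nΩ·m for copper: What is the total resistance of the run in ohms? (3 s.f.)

0.125 Ω

ρ = 16.7 nΩ·m = 1.67×10^-8 Ω·m
Section 1: A_strand = π(2.9250e-04)² = 2.688e-07 m²; R₁ = ρL/(N·A_s) = (1.67×10^-8)(32.7)/(19×2.688e-07) = 0.1069 Ω
Section 2: A = 3.64 mm² = 3.640e-06 m²
R₂ = (1.67×10^-8)(3.97)/(3.640e-06) = 0.01821 Ω
R = R₁ + R₂ = 0.125 Ω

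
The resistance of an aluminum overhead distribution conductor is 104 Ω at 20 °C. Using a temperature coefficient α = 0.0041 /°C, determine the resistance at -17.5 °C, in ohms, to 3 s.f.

88.0 Ω

ΔT = -17.5 − 20 = -37.5 °C
R = R₀(1 + αΔT) = 104 × (1 + 0.0041×-37.5) = 104 × 0.8462 = 88.0 Ω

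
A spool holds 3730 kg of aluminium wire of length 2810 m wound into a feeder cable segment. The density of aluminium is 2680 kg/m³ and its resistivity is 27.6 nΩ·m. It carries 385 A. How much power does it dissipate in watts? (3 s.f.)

ρ = 27.6 nΩ·m = 2.76×10^-8 Ω·m
A = m/(density·L) = 3730/(2680×2810) = 4.9530e-04 m²
R = ρL/A = (2.76×10^-8)(2810)/(4.9530e-04) = 0.1566 Ω
P = I²R = (385)² × 0.1566 = 23200 W

23200 W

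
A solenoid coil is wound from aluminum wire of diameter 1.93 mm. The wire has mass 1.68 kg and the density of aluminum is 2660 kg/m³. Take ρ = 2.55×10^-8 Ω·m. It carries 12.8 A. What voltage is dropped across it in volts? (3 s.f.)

A = π(d/2)² = π(9.6500e-04 m)² = 2.9255e-06 m²
L = m/(density·A) = 1.68/(2660×2.9255e-06) = 215.9 m
R = ρL/A = (2.55×10^-8)(215.9)/(2.9255e-06) = 1.882 Ω
V = IR = 12.8 × 1.882 = 24.1 V

24.1 V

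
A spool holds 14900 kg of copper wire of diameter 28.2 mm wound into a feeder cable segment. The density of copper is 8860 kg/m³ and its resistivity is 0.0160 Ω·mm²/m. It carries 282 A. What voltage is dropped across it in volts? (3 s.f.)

ρ = 0.0160 Ω·mm²/m = 1.60×10^-8 Ω·m
A = π(d/2)² = π(1.4100e-02 m)² = 6.2458e-04 m²
L = m/(density·A) = 14900/(8860×6.2458e-04) = 2693 m
R = ρL/A = (1.60×10^-8)(2693)/(6.2458e-04) = 0.06898 Ω
V = IR = 282 × 0.06898 = 19.5 V

19.5 V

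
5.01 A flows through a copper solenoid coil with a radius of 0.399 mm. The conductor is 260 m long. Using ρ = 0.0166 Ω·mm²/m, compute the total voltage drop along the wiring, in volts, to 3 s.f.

ρ = 0.0166 Ω·mm²/m = 1.66×10^-8 Ω·m
A = πr² = π(3.9900e-04 m)² = 5.001e-07 m²
R = ρL/A = (1.66×10^-8)(260)/(5.001e-07) = 8.63 Ω
V = IR = 5.01 × 8.63 = 43.2 V

43.2 V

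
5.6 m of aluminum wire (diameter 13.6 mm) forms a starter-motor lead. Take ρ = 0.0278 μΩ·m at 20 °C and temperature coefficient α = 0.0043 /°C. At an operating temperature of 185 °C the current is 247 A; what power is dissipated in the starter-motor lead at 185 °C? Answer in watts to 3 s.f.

ρ = 0.0278 μΩ·m = 2.78×10^-8 Ω·m
A = π(d/2)² = π(6.8000e-03 m)² = 1.453e-04 m²
R₍20₎ = ρL/A = (2.78×10^-8)(5.6)/(1.453e-04) = 0.001072 Ω
R₍185₎ = R₍20₎(1 + αΔT) = 0.001072 × (1 + 0.0043×165) = 0.001832 Ω
P = I²R = (247)² × 0.001832 = 112 W

112 W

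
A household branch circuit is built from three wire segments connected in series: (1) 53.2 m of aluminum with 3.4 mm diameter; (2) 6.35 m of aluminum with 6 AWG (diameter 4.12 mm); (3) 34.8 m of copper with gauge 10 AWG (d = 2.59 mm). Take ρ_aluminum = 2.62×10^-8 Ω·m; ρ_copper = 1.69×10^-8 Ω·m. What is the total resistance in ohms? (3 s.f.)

Seg 1: A = π(d/2)² = π(1.7000e-03 m)² = 9.079e-06 m²
R_1 = (2.62×10^-8)(53.2)/(9.079e-06) = 0.1535 Ω
Seg 2: A = π(4.12/2 mm)² = π(2.0600e-03 m)² = 1.333e-05 m²
R_2 = (2.62×10^-8)(6.35)/(1.333e-05) = 0.01248 Ω
Seg 3: A = π(2.59/2 mm)² = π(1.2950e-03 m)² = 5.269e-06 m²
R_3 = (1.69×10^-8)(34.8)/(5.269e-06) = 0.1116 Ω
R_total = R_1 + R_2 + R_3 = 0.278 Ω

0.278 Ω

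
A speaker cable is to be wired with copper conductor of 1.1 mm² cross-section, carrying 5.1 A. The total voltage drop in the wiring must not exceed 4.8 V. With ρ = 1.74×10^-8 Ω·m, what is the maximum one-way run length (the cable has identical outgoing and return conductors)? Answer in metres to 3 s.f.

29.7 m

A = 1.1 mm² = 1.100e-06 m²
L_max = V_max·A/(2·ρI) = (4.8)(1.100e-06)/(2×1.74×10^-8×5.1) = 29.7 m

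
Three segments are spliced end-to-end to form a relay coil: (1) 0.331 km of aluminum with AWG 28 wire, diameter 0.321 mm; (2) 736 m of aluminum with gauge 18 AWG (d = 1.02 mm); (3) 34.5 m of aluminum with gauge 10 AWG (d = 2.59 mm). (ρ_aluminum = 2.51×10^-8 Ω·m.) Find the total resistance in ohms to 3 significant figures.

Seg 1: A = π(0.321/2 mm)² = π(1.6050e-04 m)² = 8.093e-08 m²
R_1 = (2.51×10^-8)(331)/(8.093e-08) = 102.7 Ω
Seg 2: A = π(1.02/2 mm)² = π(5.1000e-04 m)² = 8.171e-07 m²
R_2 = (2.51×10^-8)(736)/(8.171e-07) = 22.61 Ω
Seg 3: A = π(2.59/2 mm)² = π(1.2950e-03 m)² = 5.269e-06 m²
R_3 = (2.51×10^-8)(34.5)/(5.269e-06) = 0.1644 Ω
R_total = R_1 + R_2 + R_3 = 125 Ω

125 Ω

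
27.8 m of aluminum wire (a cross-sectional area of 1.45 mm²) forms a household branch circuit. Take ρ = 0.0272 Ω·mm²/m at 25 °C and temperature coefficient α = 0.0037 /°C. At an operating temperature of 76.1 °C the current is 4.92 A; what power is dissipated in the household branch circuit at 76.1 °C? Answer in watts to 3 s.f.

15.0 W

ρ = 0.0272 Ω·mm²/m = 2.72×10^-8 Ω·m
A = 1.45 mm² = 1.450e-06 m²
R₍25₎ = ρL/A = (2.72×10^-8)(27.8)/(1.450e-06) = 0.5215 Ω
R₍76.1₎ = R₍25₎(1 + αΔT) = 0.5215 × (1 + 0.0037×51.1) = 0.6201 Ω
P = I²R = (4.92)² × 0.6201 = 15.0 W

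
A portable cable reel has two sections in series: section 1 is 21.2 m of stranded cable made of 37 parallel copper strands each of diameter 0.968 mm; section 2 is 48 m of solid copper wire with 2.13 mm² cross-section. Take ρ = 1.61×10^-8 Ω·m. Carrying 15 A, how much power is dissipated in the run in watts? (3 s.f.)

Section 1: A_strand = π(4.8400e-04)² = 7.359e-07 m²; R₁ = ρL/(N·A_s) = (1.61×10^-8)(21.2)/(37×7.359e-07) = 0.01253 Ω
Section 2: A = 2.13 mm² = 2.130e-06 m²
R₂ = (1.61×10^-8)(48)/(2.130e-06) = 0.3628 Ω
R = R₁ + R₂ = 0.3754 Ω
P = I²R = (15)² × 0.3754 = 84.5 W

84.5 W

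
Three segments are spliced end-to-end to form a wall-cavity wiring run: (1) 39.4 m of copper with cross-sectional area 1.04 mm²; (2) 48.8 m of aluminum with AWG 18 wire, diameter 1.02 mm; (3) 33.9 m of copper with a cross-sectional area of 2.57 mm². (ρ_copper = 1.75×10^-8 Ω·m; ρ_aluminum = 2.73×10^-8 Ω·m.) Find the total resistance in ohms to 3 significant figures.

2.52 Ω

Seg 1: A = 1.04 mm² = 1.040e-06 m²
R_1 = (1.75×10^-8)(39.4)/(1.040e-06) = 0.663 Ω
Seg 2: A = π(1.02/2 mm)² = π(5.1000e-04 m)² = 8.171e-07 m²
R_2 = (2.73×10^-8)(48.8)/(8.171e-07) = 1.63 Ω
Seg 3: A = 2.57 mm² = 2.570e-06 m²
R_3 = (1.75×10^-8)(33.9)/(2.570e-06) = 0.2308 Ω
R_total = R_1 + R_2 + R_3 = 2.52 Ω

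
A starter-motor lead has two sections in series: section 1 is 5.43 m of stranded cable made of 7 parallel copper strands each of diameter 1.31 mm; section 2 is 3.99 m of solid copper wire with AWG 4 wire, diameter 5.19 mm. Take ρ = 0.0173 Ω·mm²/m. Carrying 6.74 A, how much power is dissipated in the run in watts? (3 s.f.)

ρ = 0.0173 Ω·mm²/m = 1.73×10^-8 Ω·m
Section 1: A_strand = π(6.5500e-04)² = 1.348e-06 m²; R₁ = ρL/(N·A_s) = (1.73×10^-8)(5.43)/(7×1.348e-06) = 0.009957 Ω
Section 2: A = π(5.19/2 mm)² = π(2.5950e-03 m)² = 2.116e-05 m²
R₂ = (1.73×10^-8)(3.99)/(2.116e-05) = 0.003263 Ω
R = R₁ + R₂ = 0.01322 Ω
P = I²R = (6.74)² × 0.01322 = 0.601 W

0.601 W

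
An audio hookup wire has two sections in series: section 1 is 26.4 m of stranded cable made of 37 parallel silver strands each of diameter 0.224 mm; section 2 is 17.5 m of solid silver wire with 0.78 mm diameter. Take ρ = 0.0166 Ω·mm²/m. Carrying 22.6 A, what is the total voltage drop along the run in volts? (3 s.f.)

ρ = 0.0166 Ω·mm²/m = 1.66×10^-8 Ω·m
Section 1: A_strand = π(1.1200e-04)² = 3.941e-08 m²; R₁ = ρL/(N·A_s) = (1.66×10^-8)(26.4)/(37×3.941e-08) = 0.3006 Ω
Section 2: A = π(d/2)² = π(3.9000e-04 m)² = 4.778e-07 m²
R₂ = (1.66×10^-8)(17.5)/(4.778e-07) = 0.6079 Ω
R = R₁ + R₂ = 0.9085 Ω
V = IR = 22.6 × 0.9085 = 20.5 V

20.5 V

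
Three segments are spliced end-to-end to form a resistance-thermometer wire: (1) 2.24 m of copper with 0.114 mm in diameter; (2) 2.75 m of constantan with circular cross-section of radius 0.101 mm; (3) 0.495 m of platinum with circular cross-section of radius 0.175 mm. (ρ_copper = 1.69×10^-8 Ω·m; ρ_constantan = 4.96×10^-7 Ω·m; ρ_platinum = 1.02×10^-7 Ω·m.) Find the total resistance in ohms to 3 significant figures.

46.8 Ω

Seg 1: A = π(d/2)² = π(5.7000e-05 m)² = 1.021e-08 m²
R_1 = (1.69×10^-8)(2.24)/(1.021e-08) = 3.709 Ω
Seg 2: A = πr² = π(1.0100e-04 m)² = 3.205e-08 m²
R_2 = (4.96×10^-7)(2.75)/(3.205e-08) = 42.56 Ω
Seg 3: A = πr² = π(1.7500e-04 m)² = 9.621e-08 m²
R_3 = (1.02×10^-7)(0.495)/(9.621e-08) = 0.5248 Ω
R_total = R_1 + R_2 + R_3 = 46.8 Ω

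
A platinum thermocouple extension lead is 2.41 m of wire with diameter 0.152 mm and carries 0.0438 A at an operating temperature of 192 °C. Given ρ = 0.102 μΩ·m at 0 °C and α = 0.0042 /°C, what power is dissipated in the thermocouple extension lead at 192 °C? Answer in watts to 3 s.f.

0.0469 W

ρ = 0.102 μΩ·m = 1.02×10^-7 Ω·m
A = π(d/2)² = π(7.6000e-05 m)² = 1.815e-08 m²
R₍0₎ = ρL/A = (1.02×10^-7)(2.41)/(1.815e-08) = 13.55 Ω
R₍192₎ = R₍0₎(1 + αΔT) = 13.55 × (1 + 0.0042×192) = 24.47 Ω
P = I²R = (0.0438)² × 24.47 = 0.0469 W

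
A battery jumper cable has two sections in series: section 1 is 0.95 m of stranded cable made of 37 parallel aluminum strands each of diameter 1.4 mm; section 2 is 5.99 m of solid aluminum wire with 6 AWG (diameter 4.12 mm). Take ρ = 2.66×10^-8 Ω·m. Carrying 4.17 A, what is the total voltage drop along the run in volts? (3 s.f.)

Section 1: A_strand = π(7.0000e-04)² = 1.539e-06 m²; R₁ = ρL/(N·A_s) = (2.66×10^-8)(0.95)/(37×1.539e-06) = 4.437×10^-4 Ω
Section 2: A = π(4.12/2 mm)² = π(2.0600e-03 m)² = 1.333e-05 m²
R₂ = (2.66×10^-8)(5.99)/(1.333e-05) = 0.01195 Ω
R = R₁ + R₂ = 0.0124 Ω
V = IR = 4.17 × 0.0124 = 0.0517 V

0.0517 V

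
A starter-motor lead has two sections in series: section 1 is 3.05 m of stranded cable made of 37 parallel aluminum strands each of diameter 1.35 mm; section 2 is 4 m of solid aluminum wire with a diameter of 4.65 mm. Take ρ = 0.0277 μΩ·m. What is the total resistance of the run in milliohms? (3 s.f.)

8.12 mΩ

ρ = 0.0277 μΩ·m = 2.77×10^-8 Ω·m
Section 1: A_strand = π(6.7500e-04)² = 1.431e-06 m²; R₁ = ρL/(N·A_s) = (2.77×10^-8)(3.05)/(37×1.431e-06) = 0.001595 Ω
Section 2: A = π(d/2)² = π(2.3250e-03 m)² = 1.698e-05 m²
R₂ = (2.77×10^-8)(4)/(1.698e-05) = 0.006524 Ω
R = R₁ + R₂ = 8.12 mΩ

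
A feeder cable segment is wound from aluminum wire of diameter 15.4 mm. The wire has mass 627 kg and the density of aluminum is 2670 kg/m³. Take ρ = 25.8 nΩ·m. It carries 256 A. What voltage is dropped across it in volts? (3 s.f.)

ρ = 25.8 nΩ·m = 2.58×10^-8 Ω·m
A = π(d/2)² = π(7.7000e-03 m)² = 1.8627e-04 m²
L = m/(density·A) = 627/(2670×1.8627e-04) = 1261 m
R = ρL/A = (2.58×10^-8)(1261)/(1.8627e-04) = 0.1746 Ω
V = IR = 256 × 0.1746 = 44.7 V

44.7 V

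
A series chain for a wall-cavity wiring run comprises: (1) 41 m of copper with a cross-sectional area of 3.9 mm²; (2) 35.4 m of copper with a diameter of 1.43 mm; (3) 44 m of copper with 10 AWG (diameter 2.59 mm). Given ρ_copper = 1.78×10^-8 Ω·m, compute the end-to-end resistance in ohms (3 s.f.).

0.728 Ω

Seg 1: A = 3.9 mm² = 3.900e-06 m²
R_1 = (1.78×10^-8)(41)/(3.900e-06) = 0.1871 Ω
Seg 2: A = π(d/2)² = π(7.1500e-04 m)² = 1.606e-06 m²
R_2 = (1.78×10^-8)(35.4)/(1.606e-06) = 0.3923 Ω
Seg 3: A = π(2.59/2 mm)² = π(1.2950e-03 m)² = 5.269e-06 m²
R_3 = (1.78×10^-8)(44)/(5.269e-06) = 0.1487 Ω
R_total = R_1 + R_2 + R_3 = 0.728 Ω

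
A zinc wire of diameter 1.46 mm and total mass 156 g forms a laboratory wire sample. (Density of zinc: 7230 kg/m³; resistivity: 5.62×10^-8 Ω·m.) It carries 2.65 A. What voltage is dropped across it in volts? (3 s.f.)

1.15 V

A = π(d/2)² = π(7.3000e-04 m)² = 1.6742e-06 m²
L = m/(density·A) = 0.156/(7230×1.6742e-06) = 12.89 m
R = ρL/A = (5.62×10^-8)(12.89)/(1.6742e-06) = 0.4326 Ω
V = IR = 2.65 × 0.4326 = 1.15 V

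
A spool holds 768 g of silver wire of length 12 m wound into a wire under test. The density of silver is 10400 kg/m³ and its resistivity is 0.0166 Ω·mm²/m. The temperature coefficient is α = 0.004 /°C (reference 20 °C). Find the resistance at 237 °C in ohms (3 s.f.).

0.0605 Ω

ρ = 0.0166 Ω·mm²/m = 1.66×10^-8 Ω·m
A = m/(density·L) = 0.768/(10400×12) = 6.1538e-06 m²
R = ρL/A = (1.66×10^-8)(12)/(6.1538e-06) = 0.03237 Ω
R(237 °C) = 0.03237 × (1 + 0.004×217) = 0.0605 Ω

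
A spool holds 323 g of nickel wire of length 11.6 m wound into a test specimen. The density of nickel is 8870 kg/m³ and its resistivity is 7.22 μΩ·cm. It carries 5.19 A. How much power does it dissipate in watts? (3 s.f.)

7.19 W

ρ = 7.22 μΩ·cm = 7.22×10^-8 Ω·m
A = m/(density·L) = 0.323/(8870×11.6) = 3.1392e-06 m²
R = ρL/A = (7.22×10^-8)(11.6)/(3.1392e-06) = 0.2668 Ω
P = I²R = (5.19)² × 0.2668 = 7.19 W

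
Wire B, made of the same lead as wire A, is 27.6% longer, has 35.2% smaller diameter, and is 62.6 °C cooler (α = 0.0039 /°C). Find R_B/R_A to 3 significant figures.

R ∝ ρL/d² with ρ ∝ (1+αΔT), so R_B/R_A = (1 + 27.6/100) × (1 − 35.2/100)⁻² × (1 − 0.0039×62.6)
= 1.276 × 2.381 × 0.7559 = 2.30

2.30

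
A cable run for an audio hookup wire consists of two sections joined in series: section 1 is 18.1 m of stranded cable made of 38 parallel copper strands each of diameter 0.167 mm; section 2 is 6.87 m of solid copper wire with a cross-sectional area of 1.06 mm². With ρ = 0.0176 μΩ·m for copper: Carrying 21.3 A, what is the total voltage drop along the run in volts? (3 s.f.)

10.6 V

ρ = 0.0176 μΩ·m = 1.76×10^-8 Ω·m
Section 1: A_strand = π(8.3500e-05)² = 2.190e-08 m²; R₁ = ρL/(N·A_s) = (1.76×10^-8)(18.1)/(38×2.190e-08) = 0.3827 Ω
Section 2: A = 1.06 mm² = 1.060e-06 m²
R₂ = (1.76×10^-8)(6.87)/(1.060e-06) = 0.1141 Ω
R = R₁ + R₂ = 0.4968 Ω
V = IR = 21.3 × 0.4968 = 10.6 V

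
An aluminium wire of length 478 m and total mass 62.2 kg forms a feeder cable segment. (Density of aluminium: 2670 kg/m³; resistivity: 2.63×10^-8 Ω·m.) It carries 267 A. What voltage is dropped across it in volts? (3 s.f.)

A = m/(density·L) = 62.2/(2670×478) = 4.8736e-05 m²
R = ρL/A = (2.63×10^-8)(478)/(4.8736e-05) = 0.2579 Ω
V = IR = 267 × 0.2579 = 68.9 V

68.9 V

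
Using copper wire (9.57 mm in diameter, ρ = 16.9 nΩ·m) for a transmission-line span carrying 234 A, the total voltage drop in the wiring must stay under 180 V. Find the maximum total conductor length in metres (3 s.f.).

3270 m

ρ = 16.9 nΩ·m = 1.69×10^-8 Ω·m
A = π(d/2)² = π(4.7850e-03 m)² = 7.193e-05 m²
L_max = V_max·A/(1·ρI) = (180)(7.193e-05)/(1.69×10^-8×234) = 3270 m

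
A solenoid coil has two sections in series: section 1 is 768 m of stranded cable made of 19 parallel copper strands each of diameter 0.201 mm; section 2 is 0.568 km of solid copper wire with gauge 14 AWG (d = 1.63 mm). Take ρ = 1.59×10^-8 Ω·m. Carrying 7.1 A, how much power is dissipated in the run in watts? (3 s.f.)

Section 1: A_strand = π(1.0050e-04)² = 3.173e-08 m²; R₁ = ρL/(N·A_s) = (1.59×10^-8)(768)/(19×3.173e-08) = 20.25 Ω
Section 2: A = π(1.63/2 mm)² = π(8.1500e-04 m)² = 2.087e-06 m²
R₂ = (1.59×10^-8)(568)/(2.087e-06) = 4.328 Ω
R = R₁ + R₂ = 24.58 Ω
P = I²R = (7.1)² × 24.58 = 1240 W

1240 W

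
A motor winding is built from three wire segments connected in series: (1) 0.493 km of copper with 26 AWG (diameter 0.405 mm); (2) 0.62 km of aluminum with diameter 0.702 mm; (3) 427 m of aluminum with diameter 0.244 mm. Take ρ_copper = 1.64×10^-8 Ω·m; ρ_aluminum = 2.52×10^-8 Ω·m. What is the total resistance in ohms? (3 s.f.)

Seg 1: A = π(0.405/2 mm)² = π(2.0250e-04 m)² = 1.288e-07 m²
R_1 = (1.64×10^-8)(493)/(1.288e-07) = 62.76 Ω
Seg 2: A = π(d/2)² = π(3.5100e-04 m)² = 3.870e-07 m²
R_2 = (2.52×10^-8)(620)/(3.870e-07) = 40.37 Ω
Seg 3: A = π(d/2)² = π(1.2200e-04 m)² = 4.676e-08 m²
R_3 = (2.52×10^-8)(427)/(4.676e-08) = 230.1 Ω
R_total = R_1 + R_2 + R_3 = 333 Ω

333 Ω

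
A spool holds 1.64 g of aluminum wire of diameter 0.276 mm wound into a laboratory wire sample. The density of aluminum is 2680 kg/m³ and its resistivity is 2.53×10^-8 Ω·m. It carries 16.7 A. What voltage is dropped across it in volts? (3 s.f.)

72.2 V

A = π(d/2)² = π(1.3800e-04 m)² = 5.9828e-08 m²
L = m/(density·A) = 0.00164/(2680×5.9828e-08) = 10.23 m
R = ρL/A = (2.53×10^-8)(10.23)/(5.9828e-08) = 4.325 Ω
V = IR = 16.7 × 4.325 = 72.2 V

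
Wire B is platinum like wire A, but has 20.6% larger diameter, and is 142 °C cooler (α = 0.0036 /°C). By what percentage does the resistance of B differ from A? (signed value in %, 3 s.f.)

-66.4%

R ∝ ρL/d² with ρ ∝ (1+αΔT), so R_B/R_A = (1 + 20.6/100)⁻² × (1 − 0.0036×142)
= 0.6875 × 0.4888 = 0.3361
(R_B − R_A)/R_A = 0.3361 − 1 = -66.4%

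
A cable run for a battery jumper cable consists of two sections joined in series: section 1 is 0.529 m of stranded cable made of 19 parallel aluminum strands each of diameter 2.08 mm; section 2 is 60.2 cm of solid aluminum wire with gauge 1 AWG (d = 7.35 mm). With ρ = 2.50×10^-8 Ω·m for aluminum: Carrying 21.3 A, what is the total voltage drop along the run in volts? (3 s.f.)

Section 1: A_strand = π(1.0400e-03)² = 3.398e-06 m²; R₁ = ρL/(N·A_s) = (2.50×10^-8)(0.529)/(19×3.398e-06) = 2.048×10^-4 Ω
Section 2: A = π(7.35/2 mm)² = π(3.6750e-03 m)² = 4.243e-05 m²
R₂ = (2.50×10^-8)(0.602)/(4.243e-05) = 3.547×10^-4 Ω
R = R₁ + R₂ = 5.596×10^-4 Ω
V = IR = 21.3 × 5.596×10^-4 = 0.0119 V

0.0119 V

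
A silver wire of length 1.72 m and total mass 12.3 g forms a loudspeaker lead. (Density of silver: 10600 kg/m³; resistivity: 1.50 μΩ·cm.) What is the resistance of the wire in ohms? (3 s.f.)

ρ = 1.50 μΩ·cm = 1.50×10^-8 Ω·m
A = m/(density·L) = 0.0123/(10600×1.72) = 6.7464e-07 m²
R = ρL/A = (1.50×10^-8)(1.72)/(6.7464e-07) = 0.0382 Ω

0.0382 Ω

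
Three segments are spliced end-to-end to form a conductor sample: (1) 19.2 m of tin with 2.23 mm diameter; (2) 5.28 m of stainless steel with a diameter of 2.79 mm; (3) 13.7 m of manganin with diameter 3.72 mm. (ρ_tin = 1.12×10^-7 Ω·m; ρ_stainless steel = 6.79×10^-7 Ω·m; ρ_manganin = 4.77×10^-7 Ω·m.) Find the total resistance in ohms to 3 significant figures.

1.74 Ω

Seg 1: A = π(d/2)² = π(1.1150e-03 m)² = 3.906e-06 m²
R_1 = (1.12×10^-7)(19.2)/(3.906e-06) = 0.5506 Ω
Seg 2: A = π(d/2)² = π(1.3950e-03 m)² = 6.114e-06 m²
R_2 = (6.79×10^-7)(5.28)/(6.114e-06) = 0.5864 Ω
Seg 3: A = π(d/2)² = π(1.8600e-03 m)² = 1.087e-05 m²
R_3 = (4.77×10^-7)(13.7)/(1.087e-05) = 0.6013 Ω
R_total = R_1 + R_2 + R_3 = 1.74 Ω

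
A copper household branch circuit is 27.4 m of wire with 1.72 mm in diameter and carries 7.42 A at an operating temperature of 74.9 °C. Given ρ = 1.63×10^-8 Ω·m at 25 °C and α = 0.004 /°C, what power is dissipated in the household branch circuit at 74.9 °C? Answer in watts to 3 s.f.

A = π(d/2)² = π(8.6000e-04 m)² = 2.324e-06 m²
R₍25₎ = ρL/A = (1.63×10^-8)(27.4)/(2.324e-06) = 0.1922 Ω
R₍74.9₎ = R₍25₎(1 + αΔT) = 0.1922 × (1 + 0.004×49.9) = 0.2306 Ω
P = I²R = (7.42)² × 0.2306 = 12.7 W

12.7 W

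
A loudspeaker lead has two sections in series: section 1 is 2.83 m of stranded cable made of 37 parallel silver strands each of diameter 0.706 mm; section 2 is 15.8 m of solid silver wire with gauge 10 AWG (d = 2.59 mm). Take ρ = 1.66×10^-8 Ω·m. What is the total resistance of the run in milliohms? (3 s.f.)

53.0 mΩ

Section 1: A_strand = π(3.5300e-04)² = 3.915e-07 m²; R₁ = ρL/(N·A_s) = (1.66×10^-8)(2.83)/(37×3.915e-07) = 0.003243 Ω
Section 2: A = π(2.59/2 mm)² = π(1.2950e-03 m)² = 5.269e-06 m²
R₂ = (1.66×10^-8)(15.8)/(5.269e-06) = 0.04978 Ω
R = R₁ + R₂ = 53.0 mΩ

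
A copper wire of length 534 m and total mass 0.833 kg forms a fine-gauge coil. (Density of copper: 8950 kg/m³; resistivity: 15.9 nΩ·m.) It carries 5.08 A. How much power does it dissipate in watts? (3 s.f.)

1260 W

ρ = 15.9 nΩ·m = 1.59×10^-8 Ω·m
A = m/(density·L) = 0.833/(8950×534) = 1.7429e-07 m²
R = ρL/A = (1.59×10^-8)(534)/(1.7429e-07) = 48.71 Ω
P = I²R = (5.08)² × 48.71 = 1260 W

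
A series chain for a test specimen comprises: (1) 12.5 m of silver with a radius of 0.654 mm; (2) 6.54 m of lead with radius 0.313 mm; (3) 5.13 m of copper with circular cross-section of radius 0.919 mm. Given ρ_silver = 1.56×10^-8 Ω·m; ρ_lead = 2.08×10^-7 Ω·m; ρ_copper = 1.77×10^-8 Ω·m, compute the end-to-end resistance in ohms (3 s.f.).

4.60 Ω

Seg 1: A = πr² = π(6.5400e-04 m)² = 1.344e-06 m²
R_1 = (1.56×10^-8)(12.5)/(1.344e-06) = 0.1451 Ω
Seg 2: A = πr² = π(3.1300e-04 m)² = 3.078e-07 m²
R_2 = (2.08×10^-7)(6.54)/(3.078e-07) = 4.42 Ω
Seg 3: A = πr² = π(9.1900e-04 m)² = 2.653e-06 m²
R_3 = (1.77×10^-8)(5.13)/(2.653e-06) = 0.03422 Ω
R_total = R_1 + R_2 + R_3 = 4.60 Ω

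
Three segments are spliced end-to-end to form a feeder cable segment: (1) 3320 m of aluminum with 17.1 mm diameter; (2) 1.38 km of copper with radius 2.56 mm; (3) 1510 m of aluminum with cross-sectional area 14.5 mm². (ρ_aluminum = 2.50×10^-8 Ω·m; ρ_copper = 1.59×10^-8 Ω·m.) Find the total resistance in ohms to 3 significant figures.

Seg 1: A = π(d/2)² = π(8.5500e-03 m)² = 2.297e-04 m²
R_1 = (2.50×10^-8)(3320)/(2.297e-04) = 0.3614 Ω
Seg 2: A = πr² = π(2.5600e-03 m)² = 2.059e-05 m²
R_2 = (1.59×10^-8)(1380)/(2.059e-05) = 1.066 Ω
Seg 3: A = 14.5 mm² = 1.450e-05 m²
R_3 = (2.50×10^-8)(1510)/(1.450e-05) = 2.603 Ω
R_total = R_1 + R_2 + R_3 = 4.03 Ω

4.03 Ω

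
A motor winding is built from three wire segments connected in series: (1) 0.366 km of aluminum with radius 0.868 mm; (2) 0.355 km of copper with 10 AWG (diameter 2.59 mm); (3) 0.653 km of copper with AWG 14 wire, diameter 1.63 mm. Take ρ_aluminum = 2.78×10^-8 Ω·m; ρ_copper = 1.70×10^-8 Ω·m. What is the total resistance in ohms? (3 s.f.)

Seg 1: A = πr² = π(8.6800e-04 m)² = 2.367e-06 m²
R_1 = (2.78×10^-8)(366)/(2.367e-06) = 4.299 Ω
Seg 2: A = π(2.59/2 mm)² = π(1.2950e-03 m)² = 5.269e-06 m²
R_2 = (1.70×10^-8)(355)/(5.269e-06) = 1.145 Ω
Seg 3: A = π(1.63/2 mm)² = π(8.1500e-04 m)² = 2.087e-06 m²
R_3 = (1.70×10^-8)(653)/(2.087e-06) = 5.32 Ω
R_total = R_1 + R_2 + R_3 = 10.8 Ω

10.8 Ω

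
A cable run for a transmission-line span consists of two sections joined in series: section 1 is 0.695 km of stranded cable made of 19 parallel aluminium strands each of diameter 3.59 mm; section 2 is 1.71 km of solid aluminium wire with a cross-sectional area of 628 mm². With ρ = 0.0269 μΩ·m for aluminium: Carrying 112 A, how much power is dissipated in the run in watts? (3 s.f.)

2140 W

ρ = 0.0269 μΩ·m = 2.69×10^-8 Ω·m
Section 1: A_strand = π(1.7950e-03)² = 1.012e-05 m²; R₁ = ρL/(N·A_s) = (2.69×10^-8)(695)/(19×1.012e-05) = 0.09721 Ω
Section 2: A = 628 mm² = 6.280e-04 m²
R₂ = (2.69×10^-8)(1710)/(6.280e-04) = 0.07325 Ω
R = R₁ + R₂ = 0.1705 Ω
P = I²R = (112)² × 0.1705 = 2140 W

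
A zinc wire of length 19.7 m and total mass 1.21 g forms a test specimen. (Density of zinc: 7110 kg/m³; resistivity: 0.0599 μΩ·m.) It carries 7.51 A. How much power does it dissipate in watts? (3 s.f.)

ρ = 0.0599 μΩ·m = 5.99×10^-8 Ω·m
A = m/(density·L) = 0.00121/(7110×19.7) = 8.6387e-09 m²
R = ρL/A = (5.99×10^-8)(19.7)/(8.6387e-09) = 136.6 Ω
P = I²R = (7.51)² × 136.6 = 7700 W

7700 W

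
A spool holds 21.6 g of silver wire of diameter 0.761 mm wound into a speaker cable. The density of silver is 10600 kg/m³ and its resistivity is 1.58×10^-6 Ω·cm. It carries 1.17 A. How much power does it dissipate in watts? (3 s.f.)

ρ = 1.58×10^-6 Ω·cm = 1.58×10^-8 Ω·m
A = π(d/2)² = π(3.8050e-04 m)² = 4.5484e-07 m²
L = m/(density·A) = 0.0216/(10600×4.5484e-07) = 4.48 m
R = ρL/A = (1.58×10^-8)(4.48)/(4.5484e-07) = 0.1556 Ω
P = I²R = (1.17)² × 0.1556 = 0.213 W

0.213 W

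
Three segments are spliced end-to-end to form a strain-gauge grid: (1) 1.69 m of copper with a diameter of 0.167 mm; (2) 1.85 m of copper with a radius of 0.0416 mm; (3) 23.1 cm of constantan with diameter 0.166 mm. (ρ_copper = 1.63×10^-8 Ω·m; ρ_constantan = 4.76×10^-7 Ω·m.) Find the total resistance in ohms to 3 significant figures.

Seg 1: A = π(d/2)² = π(8.3500e-05 m)² = 2.190e-08 m²
R_1 = (1.63×10^-8)(1.69)/(2.190e-08) = 1.258 Ω
Seg 2: A = πr² = π(4.1600e-05 m)² = 5.437e-09 m²
R_2 = (1.63×10^-8)(1.85)/(5.437e-09) = 5.547 Ω
Seg 3: A = π(d/2)² = π(8.3000e-05 m)² = 2.164e-08 m²
R_3 = (4.76×10^-7)(0.231)/(2.164e-08) = 5.081 Ω
R_total = R_1 + R_2 + R_3 = 11.9 Ω

11.9 Ω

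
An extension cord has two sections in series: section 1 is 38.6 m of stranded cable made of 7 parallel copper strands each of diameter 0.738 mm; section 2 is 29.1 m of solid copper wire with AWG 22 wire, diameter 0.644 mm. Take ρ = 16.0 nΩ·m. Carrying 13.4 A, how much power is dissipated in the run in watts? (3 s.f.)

294 W

ρ = 16.0 nΩ·m = 1.60×10^-8 Ω·m
Section 1: A_strand = π(3.6900e-04)² = 4.278e-07 m²; R₁ = ρL/(N·A_s) = (1.60×10^-8)(38.6)/(7×4.278e-07) = 0.2063 Ω
Section 2: A = π(0.644/2 mm)² = π(3.2200e-04 m)² = 3.257e-07 m²
R₂ = (1.60×10^-8)(29.1)/(3.257e-07) = 1.429 Ω
R = R₁ + R₂ = 1.636 Ω
P = I²R = (13.4)² × 1.636 = 294 W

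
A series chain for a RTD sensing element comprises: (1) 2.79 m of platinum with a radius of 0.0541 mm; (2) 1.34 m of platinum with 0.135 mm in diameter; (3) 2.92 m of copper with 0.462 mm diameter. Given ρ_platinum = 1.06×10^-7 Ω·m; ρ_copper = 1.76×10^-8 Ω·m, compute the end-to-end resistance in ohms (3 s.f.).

Seg 1: A = πr² = π(5.4100e-05 m)² = 9.195e-09 m²
R_1 = (1.06×10^-7)(2.79)/(9.195e-09) = 32.16 Ω
Seg 2: A = π(d/2)² = π(6.7500e-05 m)² = 1.431e-08 m²
R_2 = (1.06×10^-7)(1.34)/(1.431e-08) = 9.923 Ω
Seg 3: A = π(d/2)² = π(2.3100e-04 m)² = 1.676e-07 m²
R_3 = (1.76×10^-8)(2.92)/(1.676e-07) = 0.3066 Ω
R_total = R_1 + R_2 + R_3 = 42.4 Ω

42.4 Ω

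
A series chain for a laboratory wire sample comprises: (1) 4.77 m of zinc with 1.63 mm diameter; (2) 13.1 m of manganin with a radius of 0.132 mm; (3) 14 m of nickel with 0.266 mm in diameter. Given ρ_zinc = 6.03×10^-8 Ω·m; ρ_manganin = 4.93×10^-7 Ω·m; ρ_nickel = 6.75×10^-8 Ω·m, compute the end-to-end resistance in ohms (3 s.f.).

135 Ω

Seg 1: A = π(d/2)² = π(8.1500e-04 m)² = 2.087e-06 m²
R_1 = (6.03×10^-8)(4.77)/(2.087e-06) = 0.1378 Ω
Seg 2: A = πr² = π(1.3200e-04 m)² = 5.474e-08 m²
R_2 = (4.93×10^-7)(13.1)/(5.474e-08) = 118 Ω
Seg 3: A = π(d/2)² = π(1.3300e-04 m)² = 5.557e-08 m²
R_3 = (6.75×10^-8)(14)/(5.557e-08) = 17.01 Ω
R_total = R_1 + R_2 + R_3 = 135 Ω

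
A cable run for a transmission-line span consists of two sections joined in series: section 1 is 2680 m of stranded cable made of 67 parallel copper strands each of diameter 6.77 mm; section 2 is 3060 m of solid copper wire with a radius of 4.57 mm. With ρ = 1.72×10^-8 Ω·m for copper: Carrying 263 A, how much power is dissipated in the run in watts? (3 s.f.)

Section 1: A_strand = π(3.3850e-03)² = 3.600e-05 m²; R₁ = ρL/(N·A_s) = (1.72×10^-8)(2680)/(67×3.600e-05) = 0.01911 Ω
Section 2: A = πr² = π(4.5700e-03 m)² = 6.561e-05 m²
R₂ = (1.72×10^-8)(3060)/(6.561e-05) = 0.8022 Ω
R = R₁ + R₂ = 0.8213 Ω
P = I²R = (263)² × 0.8213 = 56800 W

56800 W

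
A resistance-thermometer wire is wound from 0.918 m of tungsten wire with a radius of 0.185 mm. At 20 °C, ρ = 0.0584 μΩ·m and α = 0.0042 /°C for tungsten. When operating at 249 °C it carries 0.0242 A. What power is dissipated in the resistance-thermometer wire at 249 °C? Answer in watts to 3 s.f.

5.73×10^-4 W

ρ = 0.0584 μΩ·m = 5.84×10^-8 Ω·m
A = πr² = π(1.8500e-04 m)² = 1.075e-07 m²
R₍20₎ = ρL/A = (5.84×10^-8)(0.918)/(1.075e-07) = 0.4986 Ω
R₍249₎ = R₍20₎(1 + αΔT) = 0.4986 × (1 + 0.0042×229) = 0.9782 Ω
P = I²R = (0.0242)² × 0.9782 = 5.73×10^-4 W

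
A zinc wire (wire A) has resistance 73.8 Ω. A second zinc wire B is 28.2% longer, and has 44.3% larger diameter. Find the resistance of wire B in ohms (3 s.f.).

R ∝ L/d², so R_B/R_A = (1 + 28.2/100) × (1 + 44.3/100)⁻²
= 1.282 × 0.4803 = 0.6157
R_B = 0.6157 × 73.8 = 45.4 Ω

45.4 Ω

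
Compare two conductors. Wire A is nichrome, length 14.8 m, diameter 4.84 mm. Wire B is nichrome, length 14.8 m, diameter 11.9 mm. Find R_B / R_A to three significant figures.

R ∝ ρL/d², so R_B/R_A = (d_A/d_B)²
= (4.84/11.9)² = 0.165

0.165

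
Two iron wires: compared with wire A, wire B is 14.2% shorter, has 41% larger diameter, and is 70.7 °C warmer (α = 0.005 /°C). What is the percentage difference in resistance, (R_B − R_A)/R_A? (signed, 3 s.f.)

R ∝ ρL/d² with ρ ∝ (1+αΔT), so R_B/R_A = (1 − 14.2/100) × (1 + 41/100)⁻² × (1 + 0.005×70.7)
= 0.858 × 0.503 × 1.353 = 0.5841
(R_B − R_A)/R_A = 0.5841 − 1 = -41.6%

-41.6%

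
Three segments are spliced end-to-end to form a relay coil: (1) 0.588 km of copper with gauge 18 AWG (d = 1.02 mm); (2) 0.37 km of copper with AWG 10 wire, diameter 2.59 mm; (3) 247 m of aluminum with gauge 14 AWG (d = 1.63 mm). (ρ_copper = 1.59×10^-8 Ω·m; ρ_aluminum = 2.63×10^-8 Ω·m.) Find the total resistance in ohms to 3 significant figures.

15.7 Ω

Seg 1: A = π(1.02/2 mm)² = π(5.1000e-04 m)² = 8.171e-07 m²
R_1 = (1.59×10^-8)(588)/(8.171e-07) = 11.44 Ω
Seg 2: A = π(2.59/2 mm)² = π(1.2950e-03 m)² = 5.269e-06 m²
R_2 = (1.59×10^-8)(370)/(5.269e-06) = 1.117 Ω
Seg 3: A = π(1.63/2 mm)² = π(8.1500e-04 m)² = 2.087e-06 m²
R_3 = (2.63×10^-8)(247)/(2.087e-06) = 3.113 Ω
R_total = R_1 + R_2 + R_3 = 15.7 Ω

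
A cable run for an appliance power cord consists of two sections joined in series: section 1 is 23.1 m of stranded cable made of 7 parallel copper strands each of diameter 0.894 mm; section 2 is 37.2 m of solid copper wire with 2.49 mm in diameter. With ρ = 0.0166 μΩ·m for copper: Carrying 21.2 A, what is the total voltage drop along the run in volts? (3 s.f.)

ρ = 0.0166 μΩ·m = 1.66×10^-8 Ω·m
Section 1: A_strand = π(4.4700e-04)² = 6.277e-07 m²; R₁ = ρL/(N·A_s) = (1.66×10^-8)(23.1)/(7×6.277e-07) = 0.08727 Ω
Section 2: A = π(d/2)² = π(1.2450e-03 m)² = 4.870e-06 m²
R₂ = (1.66×10^-8)(37.2)/(4.870e-06) = 0.1268 Ω
R = R₁ + R₂ = 0.2141 Ω
V = IR = 21.2 × 0.2141 = 4.54 V

4.54 V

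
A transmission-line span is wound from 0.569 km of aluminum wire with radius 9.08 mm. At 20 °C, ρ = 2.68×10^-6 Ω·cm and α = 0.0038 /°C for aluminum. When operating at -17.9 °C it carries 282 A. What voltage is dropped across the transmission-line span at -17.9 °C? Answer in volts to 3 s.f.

14.2 V

ρ = 2.68×10^-6 Ω·cm = 2.68×10^-8 Ω·m
A = πr² = π(9.0800e-03 m)² = 2.590e-04 m²
R₍20₎ = ρL/A = (2.68×10^-8)(569)/(2.590e-04) = 0.05887 Ω
R₍-17.9₎ = R₍20₎(1 + αΔT) = 0.05887 × (1 + 0.0038×-37.9) = 0.0504 Ω
V = IR = 282 × 0.0504 = 14.2 V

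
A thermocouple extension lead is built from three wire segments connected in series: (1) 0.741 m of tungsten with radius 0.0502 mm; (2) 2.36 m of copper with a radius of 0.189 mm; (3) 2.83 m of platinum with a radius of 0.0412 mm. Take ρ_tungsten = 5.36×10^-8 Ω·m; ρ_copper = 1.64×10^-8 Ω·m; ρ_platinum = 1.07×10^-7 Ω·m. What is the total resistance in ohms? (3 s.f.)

62.1 Ω

Seg 1: A = πr² = π(5.0200e-05 m)² = 7.917e-09 m²
R_1 = (5.36×10^-8)(0.741)/(7.917e-09) = 5.017 Ω
Seg 2: A = πr² = π(1.8900e-04 m)² = 1.122e-07 m²
R_2 = (1.64×10^-8)(2.36)/(1.122e-07) = 0.3449 Ω
Seg 3: A = πr² = π(4.1200e-05 m)² = 5.333e-09 m²
R_3 = (1.07×10^-7)(2.83)/(5.333e-09) = 56.78 Ω
R_total = R_1 + R_2 + R_3 = 62.1 Ω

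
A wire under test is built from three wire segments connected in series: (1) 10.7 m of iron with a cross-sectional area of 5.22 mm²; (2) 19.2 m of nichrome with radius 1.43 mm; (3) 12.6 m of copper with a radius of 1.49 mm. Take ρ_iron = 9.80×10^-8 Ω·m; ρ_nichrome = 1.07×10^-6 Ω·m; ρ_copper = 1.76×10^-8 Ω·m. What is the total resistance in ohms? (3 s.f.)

Seg 1: A = 5.22 mm² = 5.220e-06 m²
R_1 = (9.80×10^-8)(10.7)/(5.220e-06) = 0.2009 Ω
Seg 2: A = πr² = π(1.4300e-03 m)² = 6.424e-06 m²
R_2 = (1.07×10^-6)(19.2)/(6.424e-06) = 3.198 Ω
Seg 3: A = πr² = π(1.4900e-03 m)² = 6.975e-06 m²
R_3 = (1.76×10^-8)(12.6)/(6.975e-06) = 0.0318 Ω
R_total = R_1 + R_2 + R_3 = 3.43 Ω

3.43 Ω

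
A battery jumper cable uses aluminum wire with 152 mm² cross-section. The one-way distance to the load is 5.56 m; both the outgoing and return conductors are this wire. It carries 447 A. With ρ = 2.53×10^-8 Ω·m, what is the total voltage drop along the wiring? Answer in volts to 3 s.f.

0.827 V

A = 152 mm² = 1.520e-04 m²
Total conductor length (both ways) L = 2 × 5.56 = 11.12 m
R = ρL/A = (2.53×10^-8)(11.12)/(1.520e-04) = 0.001851 Ω
V = IR = 447 × 0.001851 = 0.827 V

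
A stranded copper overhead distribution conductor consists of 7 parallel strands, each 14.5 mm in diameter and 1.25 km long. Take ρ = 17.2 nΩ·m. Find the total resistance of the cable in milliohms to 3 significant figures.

18.6 mΩ

ρ = 17.2 nΩ·m = 1.72×10^-8 Ω·m
A_strand = π(7.2500e-03 m)² = 1.651e-04 m²
R_strand = ρL/A = (1.72×10^-8)(1250)/(1.651e-04) = 0.1302 Ω
R_total = R_strand/N = 0.1302/7 = 18.6 mΩ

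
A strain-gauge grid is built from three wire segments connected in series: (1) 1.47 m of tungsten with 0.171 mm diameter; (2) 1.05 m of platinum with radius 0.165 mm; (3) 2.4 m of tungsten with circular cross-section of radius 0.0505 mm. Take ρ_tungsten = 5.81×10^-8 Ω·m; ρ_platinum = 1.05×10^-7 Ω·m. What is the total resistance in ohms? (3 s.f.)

22.4 Ω

Seg 1: A = π(d/2)² = π(8.5500e-05 m)² = 2.297e-08 m²
R_1 = (5.81×10^-8)(1.47)/(2.297e-08) = 3.719 Ω
Seg 2: A = πr² = π(1.6500e-04 m)² = 8.553e-08 m²
R_2 = (1.05×10^-7)(1.05)/(8.553e-08) = 1.289 Ω
Seg 3: A = πr² = π(5.0500e-05 m)² = 8.012e-09 m²
R_3 = (5.81×10^-8)(2.4)/(8.012e-09) = 17.4 Ω
R_total = R_1 + R_2 + R_3 = 22.4 Ω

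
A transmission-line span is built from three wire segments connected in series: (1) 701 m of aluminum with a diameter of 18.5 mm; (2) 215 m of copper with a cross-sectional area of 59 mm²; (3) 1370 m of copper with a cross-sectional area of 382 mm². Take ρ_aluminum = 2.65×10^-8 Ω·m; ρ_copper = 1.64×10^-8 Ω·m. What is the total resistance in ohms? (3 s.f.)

0.188 Ω

Seg 1: A = π(d/2)² = π(9.2500e-03 m)² = 2.688e-04 m²
R_1 = (2.65×10^-8)(701)/(2.688e-04) = 0.06911 Ω
Seg 2: A = 59 mm² = 5.900e-05 m²
R_2 = (1.64×10^-8)(215)/(5.900e-05) = 0.05976 Ω
Seg 3: A = 382 mm² = 3.820e-04 m²
R_3 = (1.64×10^-8)(1370)/(3.820e-04) = 0.05882 Ω
R_total = R_1 + R_2 + R_3 = 0.188 Ω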